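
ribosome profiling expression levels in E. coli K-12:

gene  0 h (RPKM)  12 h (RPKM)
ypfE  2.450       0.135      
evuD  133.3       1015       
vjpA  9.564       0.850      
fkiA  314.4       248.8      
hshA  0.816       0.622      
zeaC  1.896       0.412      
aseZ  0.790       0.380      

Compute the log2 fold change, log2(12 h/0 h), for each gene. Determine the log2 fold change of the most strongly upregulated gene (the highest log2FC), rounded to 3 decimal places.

2.929

log2(0.135/2.450) = -4.182  (ypfE)
log2(1015/133.3) = 2.929  (evuD)
log2(0.850/9.564) = -3.492  (vjpA)
log2(248.8/314.4) = -0.338  (fkiA)
log2(0.622/0.816) = -0.392  (hshA)
log2(0.412/1.896) = -2.202  (zeaC)
log2(0.380/0.790) = -1.056  (aseZ)
evuD is most strongly upregulated.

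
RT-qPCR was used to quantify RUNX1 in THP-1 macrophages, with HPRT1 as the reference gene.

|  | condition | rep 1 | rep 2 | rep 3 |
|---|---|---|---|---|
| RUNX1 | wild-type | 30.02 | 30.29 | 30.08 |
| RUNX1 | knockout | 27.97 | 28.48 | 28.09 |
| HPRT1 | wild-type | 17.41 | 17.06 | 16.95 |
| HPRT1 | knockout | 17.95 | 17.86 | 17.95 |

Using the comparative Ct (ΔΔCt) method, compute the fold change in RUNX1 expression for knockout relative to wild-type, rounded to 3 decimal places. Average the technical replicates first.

Mean Ct: RUNX1 wild-type 30.130; RUNX1 knockout 28.180; HPRT1 wild-type 17.140; HPRT1 knockout 17.920
ΔCt(wild-type) = 30.130 − 17.140 = 12.990
ΔCt(knockout) = 28.180 − 17.920 = 10.260
ΔΔCt = 10.260 − 12.990 = -2.730
Fold change = 2^(−(-2.730)) = 2^2.730 = 6.6346

6.635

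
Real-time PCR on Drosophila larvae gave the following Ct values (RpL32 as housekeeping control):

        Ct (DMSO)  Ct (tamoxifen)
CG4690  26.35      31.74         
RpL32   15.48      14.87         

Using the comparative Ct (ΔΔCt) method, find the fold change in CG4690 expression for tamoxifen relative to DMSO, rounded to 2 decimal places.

0.02

ΔCt(DMSO) = 26.350 − 15.480 = 10.870
ΔCt(tamoxifen) = 31.740 − 14.870 = 16.870
ΔΔCt = 16.870 − 10.870 = 6.000
Fold change = 2^(−6.000) = 0.016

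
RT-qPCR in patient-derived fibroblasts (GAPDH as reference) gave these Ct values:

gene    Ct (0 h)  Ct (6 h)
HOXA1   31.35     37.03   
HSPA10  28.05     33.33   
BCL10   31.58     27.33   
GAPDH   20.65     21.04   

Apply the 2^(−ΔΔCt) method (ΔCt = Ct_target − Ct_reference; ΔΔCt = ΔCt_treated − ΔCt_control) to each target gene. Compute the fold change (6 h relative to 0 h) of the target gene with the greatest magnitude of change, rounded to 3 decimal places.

0.026

HOXA1: ΔΔCt = (37.03−21.04) − (31.35−20.65) = 15.99 − 10.70 = 5.29; fold change = 2^-5.29 = 0.026
HSPA10: ΔΔCt = (33.33−21.04) − (28.05−20.65) = 12.29 − 7.40 = 4.89; fold change = 2^-4.89 = 0.034
BCL10: ΔΔCt = (27.33−21.04) − (31.58−20.65) = 6.29 − 10.93 = -4.64; fold change = 2^4.64 = 24.933
HOXA1 has the largest |ΔΔCt| = 5.29.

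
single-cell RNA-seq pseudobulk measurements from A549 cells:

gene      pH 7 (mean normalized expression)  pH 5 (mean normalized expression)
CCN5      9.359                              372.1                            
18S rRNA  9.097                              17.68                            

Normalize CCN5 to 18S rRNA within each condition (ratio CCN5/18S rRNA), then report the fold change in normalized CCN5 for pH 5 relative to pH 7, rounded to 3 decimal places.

20.457

CCN5/18S rRNA (pH 7) = 9.359 / 9.097 = 1.0288
CCN5/18S rRNA (pH 5) = 372.1 / 17.68 = 21.046
Fold change = 21.046 / 1.0288 = 20.4572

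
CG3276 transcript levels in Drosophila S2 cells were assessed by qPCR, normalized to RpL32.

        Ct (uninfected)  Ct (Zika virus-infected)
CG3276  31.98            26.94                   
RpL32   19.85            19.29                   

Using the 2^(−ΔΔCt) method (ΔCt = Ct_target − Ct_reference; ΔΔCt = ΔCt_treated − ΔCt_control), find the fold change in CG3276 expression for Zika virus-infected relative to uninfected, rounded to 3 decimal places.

22.316

ΔCt(uninfected) = 31.980 − 19.850 = 12.130
ΔCt(Zika virus-infected) = 26.940 − 19.290 = 7.650
ΔΔCt = 7.650 − 12.130 = -4.480
Fold change = 2^(−(-4.480)) = 2^4.480 = 22.3159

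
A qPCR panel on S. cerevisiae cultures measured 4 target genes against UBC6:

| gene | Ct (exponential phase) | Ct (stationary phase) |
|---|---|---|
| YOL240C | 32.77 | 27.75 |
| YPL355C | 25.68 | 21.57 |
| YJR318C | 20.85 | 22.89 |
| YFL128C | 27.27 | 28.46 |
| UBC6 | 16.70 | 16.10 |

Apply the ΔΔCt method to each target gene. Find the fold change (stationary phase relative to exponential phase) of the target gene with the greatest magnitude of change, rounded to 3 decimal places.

YOL240C: ΔΔCt = (27.75−16.10) − (32.77−16.70) = 11.65 − 16.07 = -4.42; fold change = 2^4.42 = 21.407
YPL355C: ΔΔCt = (21.57−16.10) − (25.68−16.70) = 5.47 − 8.98 = -3.51; fold change = 2^3.51 = 11.392
YJR318C: ΔΔCt = (22.89−16.10) − (20.85−16.70) = 6.79 − 4.15 = 2.64; fold change = 2^-2.64 = 0.160
YFL128C: ΔΔCt = (28.46−16.10) − (27.27−16.70) = 12.36 − 10.57 = 1.79; fold change = 2^-1.79 = 0.289
YOL240C has the largest |ΔΔCt| = 4.42.

21.407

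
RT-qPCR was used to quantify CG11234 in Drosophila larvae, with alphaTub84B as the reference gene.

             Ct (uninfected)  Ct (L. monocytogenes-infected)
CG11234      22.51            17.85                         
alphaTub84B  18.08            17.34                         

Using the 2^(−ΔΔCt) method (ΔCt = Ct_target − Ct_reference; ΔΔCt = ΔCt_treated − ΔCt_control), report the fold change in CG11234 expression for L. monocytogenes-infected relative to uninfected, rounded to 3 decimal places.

15.137

ΔCt(uninfected) = 22.510 − 18.080 = 4.430
ΔCt(L. monocytogenes-infected) = 17.850 − 17.340 = 0.510
ΔΔCt = 0.510 − 4.430 = -3.920
Fold change = 2^(−(-3.920)) = 2^3.920 = 15.1369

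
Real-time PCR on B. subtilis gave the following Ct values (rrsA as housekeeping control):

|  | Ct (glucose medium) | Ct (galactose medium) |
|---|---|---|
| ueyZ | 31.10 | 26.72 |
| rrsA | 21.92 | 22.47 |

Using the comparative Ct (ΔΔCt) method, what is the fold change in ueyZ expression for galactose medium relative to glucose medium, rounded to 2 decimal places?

ΔCt(glucose medium) = 31.100 − 21.920 = 9.180
ΔCt(galactose medium) = 26.720 − 22.470 = 4.250
ΔΔCt = 4.250 − 9.180 = -4.930
Fold change = 2^(−(-4.930)) = 2^4.930 = 30.484

30.48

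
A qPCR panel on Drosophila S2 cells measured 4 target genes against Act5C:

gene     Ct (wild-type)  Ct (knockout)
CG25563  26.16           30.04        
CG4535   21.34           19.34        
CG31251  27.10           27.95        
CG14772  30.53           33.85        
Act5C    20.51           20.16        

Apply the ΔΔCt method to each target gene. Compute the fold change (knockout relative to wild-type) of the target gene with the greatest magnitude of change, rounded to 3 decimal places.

0.053

CG25563: ΔΔCt = (30.04−20.16) − (26.16−20.51) = 9.88 − 5.65 = 4.23; fold change = 2^-4.23 = 0.053
CG4535: ΔΔCt = (19.34−20.16) − (21.34−20.51) = -0.82 − 0.83 = -1.65; fold change = 2^1.65 = 3.138
CG31251: ΔΔCt = (27.95−20.16) − (27.10−20.51) = 7.79 − 6.59 = 1.20; fold change = 2^-1.20 = 0.435
CG14772: ΔΔCt = (33.85−20.16) − (30.53−20.51) = 13.69 − 10.02 = 3.67; fold change = 2^-3.67 = 0.079
CG25563 has the largest |ΔΔCt| = 4.23.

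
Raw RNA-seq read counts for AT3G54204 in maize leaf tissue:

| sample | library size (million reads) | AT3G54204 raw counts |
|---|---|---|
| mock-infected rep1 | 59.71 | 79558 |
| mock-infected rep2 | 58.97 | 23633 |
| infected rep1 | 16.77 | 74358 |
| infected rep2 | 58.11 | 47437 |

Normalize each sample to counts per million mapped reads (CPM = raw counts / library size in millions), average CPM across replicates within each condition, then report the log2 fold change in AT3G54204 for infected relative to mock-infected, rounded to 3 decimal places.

CPM(mock-infected rep1) = 79558 / 59.71 = 1332.4066
CPM(mock-infected rep2) = 23633 / 58.97 = 400.7631
CPM(infected rep1) = 74358 / 16.77 = 4433.9893
CPM(infected rep2) = 47437 / 58.11 = 816.3311
mean CPM(mock-infected) = 866.5849; mean CPM(infected) = 2625.1602
Fold change = 2625.1602 / 866.5849 = 3.02932
log2(3.02932) = 1.5990

1.599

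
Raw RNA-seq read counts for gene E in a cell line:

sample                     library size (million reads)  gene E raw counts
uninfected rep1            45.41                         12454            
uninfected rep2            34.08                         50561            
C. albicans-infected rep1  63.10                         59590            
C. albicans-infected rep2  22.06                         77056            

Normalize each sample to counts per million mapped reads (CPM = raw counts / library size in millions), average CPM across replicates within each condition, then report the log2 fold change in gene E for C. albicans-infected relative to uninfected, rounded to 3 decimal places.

1.336

CPM(uninfected rep1) = 12454 / 45.41 = 274.2568
CPM(uninfected rep2) = 50561 / 34.08 = 1483.5974
CPM(C. albicans-infected rep1) = 59590 / 63.10 = 944.3740
CPM(C. albicans-infected rep2) = 77056 / 22.06 = 3493.0190
mean CPM(uninfected) = 878.9271; mean CPM(C. albicans-infected) = 2218.6965
Fold change = 2218.6965 / 878.9271 = 2.52432
log2(2.52432) = 1.3359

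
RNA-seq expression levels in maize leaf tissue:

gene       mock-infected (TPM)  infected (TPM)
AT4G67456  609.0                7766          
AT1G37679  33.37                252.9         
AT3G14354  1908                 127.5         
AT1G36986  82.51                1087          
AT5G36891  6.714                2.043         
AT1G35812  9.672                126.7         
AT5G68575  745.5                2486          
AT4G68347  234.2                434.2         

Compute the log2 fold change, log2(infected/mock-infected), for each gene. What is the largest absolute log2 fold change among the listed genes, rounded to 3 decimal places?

3.903

log2(7766/609.0) = 3.673  (AT4G67456)
log2(252.9/33.37) = 2.922  (AT1G37679)
log2(127.5/1908) = -3.903  (AT3G14354)
log2(1087/82.51) = 3.720  (AT1G36986)
log2(2.043/6.714) = -1.716  (AT5G36891)
log2(126.7/9.672) = 3.711  (AT1G35812)
log2(2486/745.5) = 1.738  (AT5G68575)
log2(434.2/234.2) = 0.891  (AT4G68347)
The largest magnitude belongs to AT3G14354.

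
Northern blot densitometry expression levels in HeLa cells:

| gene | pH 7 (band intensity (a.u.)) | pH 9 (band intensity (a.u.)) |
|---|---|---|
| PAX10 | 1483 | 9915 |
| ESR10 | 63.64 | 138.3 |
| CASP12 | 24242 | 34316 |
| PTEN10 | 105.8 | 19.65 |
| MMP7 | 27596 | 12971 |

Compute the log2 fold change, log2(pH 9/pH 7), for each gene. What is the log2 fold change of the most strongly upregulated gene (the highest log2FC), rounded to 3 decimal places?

2.741

log2(9915/1483) = 2.741  (PAX10)
log2(138.3/63.64) = 1.120  (ESR10)
log2(34316/24242) = 0.501  (CASP12)
log2(19.65/105.8) = -2.429  (PTEN10)
log2(12971/27596) = -1.089  (MMP7)
PAX10 is most strongly upregulated.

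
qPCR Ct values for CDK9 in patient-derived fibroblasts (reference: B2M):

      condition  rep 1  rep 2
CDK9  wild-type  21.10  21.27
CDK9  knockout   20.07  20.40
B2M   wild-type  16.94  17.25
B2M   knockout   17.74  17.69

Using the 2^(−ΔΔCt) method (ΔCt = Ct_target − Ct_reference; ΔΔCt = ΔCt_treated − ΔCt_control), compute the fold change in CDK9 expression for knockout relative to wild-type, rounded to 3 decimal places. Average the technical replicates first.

Mean Ct: CDK9 wild-type 21.185; CDK9 knockout 20.235; B2M wild-type 17.095; B2M knockout 17.715
ΔCt(wild-type) = 21.185 − 17.095 = 4.090
ΔCt(knockout) = 20.235 − 17.715 = 2.520
ΔΔCt = 2.520 − 4.090 = -1.570
Fold change = 2^(−(-1.570)) = 2^1.570 = 2.9690

2.969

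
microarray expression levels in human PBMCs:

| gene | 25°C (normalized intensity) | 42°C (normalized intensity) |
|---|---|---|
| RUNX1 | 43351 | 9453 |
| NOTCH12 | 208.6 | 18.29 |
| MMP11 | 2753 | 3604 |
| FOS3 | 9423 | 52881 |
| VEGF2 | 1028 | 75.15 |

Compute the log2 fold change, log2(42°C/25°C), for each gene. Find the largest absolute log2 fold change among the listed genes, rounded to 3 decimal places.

log2(9453/43351) = -2.197  (RUNX1)
log2(18.29/208.6) = -3.512  (NOTCH12)
log2(3604/2753) = 0.389  (MMP11)
log2(52881/9423) = 2.488  (FOS3)
log2(75.15/1028) = -3.774  (VEGF2)
The largest magnitude belongs to VEGF2.

3.774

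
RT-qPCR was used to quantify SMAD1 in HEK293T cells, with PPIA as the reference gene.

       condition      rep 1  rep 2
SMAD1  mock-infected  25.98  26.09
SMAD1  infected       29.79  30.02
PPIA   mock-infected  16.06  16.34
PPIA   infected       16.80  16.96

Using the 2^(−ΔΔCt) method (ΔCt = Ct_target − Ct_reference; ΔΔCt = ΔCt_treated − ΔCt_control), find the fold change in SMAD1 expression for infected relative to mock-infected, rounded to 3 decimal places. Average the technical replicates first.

Mean Ct: SMAD1 mock-infected 26.035; SMAD1 infected 29.905; PPIA mock-infected 16.200; PPIA infected 16.880
ΔCt(mock-infected) = 26.035 − 16.200 = 9.835
ΔCt(infected) = 29.905 − 16.880 = 13.025
ΔΔCt = 13.025 − 9.835 = 3.190
Fold change = 2^(−3.190) = 0.1096

0.110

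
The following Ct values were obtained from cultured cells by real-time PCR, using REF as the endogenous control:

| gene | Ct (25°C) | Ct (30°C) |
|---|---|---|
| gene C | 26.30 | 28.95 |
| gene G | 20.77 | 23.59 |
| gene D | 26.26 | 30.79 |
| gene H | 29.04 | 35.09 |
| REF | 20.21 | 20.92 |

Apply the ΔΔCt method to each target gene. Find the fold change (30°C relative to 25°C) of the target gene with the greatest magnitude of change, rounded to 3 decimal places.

0.025

gene C: ΔΔCt = (28.95−20.92) − (26.30−20.21) = 8.03 − 6.09 = 1.94; fold change = 2^-1.94 = 0.261
gene G: ΔΔCt = (23.59−20.92) − (20.77−20.21) = 2.67 − 0.56 = 2.11; fold change = 2^-2.11 = 0.232
gene D: ΔΔCt = (30.79−20.92) − (26.26−20.21) = 9.87 − 6.05 = 3.82; fold change = 2^-3.82 = 0.071
gene H: ΔΔCt = (35.09−20.92) − (29.04−20.21) = 14.17 − 8.83 = 5.34; fold change = 2^-5.34 = 0.025
gene H has the largest |ΔΔCt| = 5.34.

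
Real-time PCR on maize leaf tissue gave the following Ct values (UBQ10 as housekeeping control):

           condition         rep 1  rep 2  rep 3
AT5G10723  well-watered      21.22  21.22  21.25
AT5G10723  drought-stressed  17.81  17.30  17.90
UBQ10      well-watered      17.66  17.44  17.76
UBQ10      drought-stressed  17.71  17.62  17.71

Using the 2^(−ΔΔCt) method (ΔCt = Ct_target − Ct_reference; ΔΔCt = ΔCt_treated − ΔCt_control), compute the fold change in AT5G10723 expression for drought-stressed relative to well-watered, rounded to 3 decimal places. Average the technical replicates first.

Mean Ct: AT5G10723 well-watered 21.230; AT5G10723 drought-stressed 17.670; UBQ10 well-watered 17.620; UBQ10 drought-stressed 17.680
ΔCt(well-watered) = 21.230 − 17.620 = 3.610
ΔCt(drought-stressed) = 17.670 − 17.680 = -0.010
ΔΔCt = -0.010 − 3.610 = -3.620
Fold change = 2^(−(-3.620)) = 2^3.620 = 12.2950

12.295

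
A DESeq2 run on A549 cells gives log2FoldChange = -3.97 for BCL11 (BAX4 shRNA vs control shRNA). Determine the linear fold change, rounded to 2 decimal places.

0.06

Fold change = 2^(-3.97) = 0.064
That is, BCL11 drops to 6.4% of the control shRNA level.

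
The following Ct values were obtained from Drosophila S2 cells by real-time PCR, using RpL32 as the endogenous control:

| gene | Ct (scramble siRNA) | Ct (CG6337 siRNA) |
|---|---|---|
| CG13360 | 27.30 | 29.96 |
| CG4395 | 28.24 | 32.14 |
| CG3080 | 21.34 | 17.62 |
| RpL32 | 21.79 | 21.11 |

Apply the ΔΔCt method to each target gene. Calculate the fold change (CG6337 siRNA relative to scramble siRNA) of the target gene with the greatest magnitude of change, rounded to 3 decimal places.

CG13360: ΔΔCt = (29.96−21.11) − (27.30−21.79) = 8.85 − 5.51 = 3.34; fold change = 2^-3.34 = 0.099
CG4395: ΔΔCt = (32.14−21.11) − (28.24−21.79) = 11.03 − 6.45 = 4.58; fold change = 2^-4.58 = 0.042
CG3080: ΔΔCt = (17.62−21.11) − (21.34−21.79) = -3.49 − (-0.45) = -3.04; fold change = 2^3.04 = 8.225
CG4395 has the largest |ΔΔCt| = 4.58.

0.042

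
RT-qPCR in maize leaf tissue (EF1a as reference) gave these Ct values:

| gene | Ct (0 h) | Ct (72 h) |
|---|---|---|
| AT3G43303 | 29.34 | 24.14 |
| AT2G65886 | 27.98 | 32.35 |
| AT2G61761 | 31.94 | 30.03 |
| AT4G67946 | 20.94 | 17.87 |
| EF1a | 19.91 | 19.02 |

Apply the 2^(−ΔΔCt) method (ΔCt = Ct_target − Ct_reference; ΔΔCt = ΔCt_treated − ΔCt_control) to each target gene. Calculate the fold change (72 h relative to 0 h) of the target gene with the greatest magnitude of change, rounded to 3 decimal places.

AT3G43303: ΔΔCt = (24.14−19.02) − (29.34−19.91) = 5.12 − 9.43 = -4.31; fold change = 2^4.31 = 19.835
AT2G65886: ΔΔCt = (32.35−19.02) − (27.98−19.91) = 13.33 − 8.07 = 5.26; fold change = 2^-5.26 = 0.026
AT2G61761: ΔΔCt = (30.03−19.02) − (31.94−19.91) = 11.01 − 12.03 = -1.02; fold change = 2^1.02 = 2.028
AT4G67946: ΔΔCt = (17.87−19.02) − (20.94−19.91) = -1.15 − 1.03 = -2.18; fold change = 2^2.18 = 4.532
AT2G65886 has the largest |ΔΔCt| = 5.26.

0.026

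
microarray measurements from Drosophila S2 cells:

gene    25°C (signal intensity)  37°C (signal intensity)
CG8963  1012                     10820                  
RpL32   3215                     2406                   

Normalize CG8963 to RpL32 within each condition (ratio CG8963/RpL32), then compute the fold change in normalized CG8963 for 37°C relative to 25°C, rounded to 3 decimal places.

CG8963/RpL32 (25°C) = 1012 / 3215 = 0.31477
CG8963/RpL32 (37°C) = 10820 / 2406 = 4.4971
Fold change = 4.4971 / 0.31477 = 14.2867

14.287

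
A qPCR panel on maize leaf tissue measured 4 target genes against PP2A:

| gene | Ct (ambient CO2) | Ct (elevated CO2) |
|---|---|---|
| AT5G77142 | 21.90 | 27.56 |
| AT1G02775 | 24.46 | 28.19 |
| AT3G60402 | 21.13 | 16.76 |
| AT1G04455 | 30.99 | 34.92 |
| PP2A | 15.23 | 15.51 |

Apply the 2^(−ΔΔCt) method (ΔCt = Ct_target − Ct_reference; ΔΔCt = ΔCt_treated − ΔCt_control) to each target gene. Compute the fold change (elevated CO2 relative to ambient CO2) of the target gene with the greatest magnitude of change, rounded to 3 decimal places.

0.024

AT5G77142: ΔΔCt = (27.56−15.51) − (21.90−15.23) = 12.05 − 6.67 = 5.38; fold change = 2^-5.38 = 0.024
AT1G02775: ΔΔCt = (28.19−15.51) − (24.46−15.23) = 12.68 − 9.23 = 3.45; fold change = 2^-3.45 = 0.092
AT3G60402: ΔΔCt = (16.76−15.51) − (21.13−15.23) = 1.25 − 5.90 = -4.65; fold change = 2^4.65 = 25.107
AT1G04455: ΔΔCt = (34.92−15.51) − (30.99−15.23) = 19.41 − 15.76 = 3.65; fold change = 2^-3.65 = 0.080
AT5G77142 has the largest |ΔΔCt| = 5.38.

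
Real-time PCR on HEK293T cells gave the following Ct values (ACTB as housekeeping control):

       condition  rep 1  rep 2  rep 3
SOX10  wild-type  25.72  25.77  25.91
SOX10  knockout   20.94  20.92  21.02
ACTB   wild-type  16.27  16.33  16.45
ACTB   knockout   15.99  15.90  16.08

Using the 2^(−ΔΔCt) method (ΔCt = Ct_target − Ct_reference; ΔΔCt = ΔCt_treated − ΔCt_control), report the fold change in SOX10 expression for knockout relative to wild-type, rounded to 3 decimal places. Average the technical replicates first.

Mean Ct: SOX10 wild-type 25.800; SOX10 knockout 20.960; ACTB wild-type 16.350; ACTB knockout 15.990
ΔCt(wild-type) = 25.800 − 16.350 = 9.450
ΔCt(knockout) = 20.960 − 15.990 = 4.970
ΔΔCt = 4.970 − 9.450 = -4.480
Fold change = 2^(−(-4.480)) = 2^4.480 = 22.3159

22.316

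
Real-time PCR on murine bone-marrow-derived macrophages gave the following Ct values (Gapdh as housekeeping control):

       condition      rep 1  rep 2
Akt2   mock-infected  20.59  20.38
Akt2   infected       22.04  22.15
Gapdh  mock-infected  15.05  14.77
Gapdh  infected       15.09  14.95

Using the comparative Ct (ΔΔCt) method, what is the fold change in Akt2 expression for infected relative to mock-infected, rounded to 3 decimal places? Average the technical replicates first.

Mean Ct: Akt2 mock-infected 20.485; Akt2 infected 22.095; Gapdh mock-infected 14.910; Gapdh infected 15.020
ΔCt(mock-infected) = 20.485 − 14.910 = 5.575
ΔCt(infected) = 22.095 − 15.020 = 7.075
ΔΔCt = 7.075 − 5.575 = 1.500
Fold change = 2^(−1.500) = 0.3536

0.354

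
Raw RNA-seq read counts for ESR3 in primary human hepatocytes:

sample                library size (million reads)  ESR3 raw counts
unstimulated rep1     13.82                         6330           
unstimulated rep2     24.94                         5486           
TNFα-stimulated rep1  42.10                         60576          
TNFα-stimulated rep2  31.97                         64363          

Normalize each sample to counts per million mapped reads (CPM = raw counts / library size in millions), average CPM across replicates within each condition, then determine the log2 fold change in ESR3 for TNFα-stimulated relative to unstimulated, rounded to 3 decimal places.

2.348

CPM(unstimulated rep1) = 6330 / 13.82 = 458.0318
CPM(unstimulated rep2) = 5486 / 24.94 = 219.9679
CPM(TNFα-stimulated rep1) = 60576 / 42.10 = 1438.8599
CPM(TNFα-stimulated rep2) = 64363 / 31.97 = 2013.2312
mean CPM(unstimulated) = 338.9999; mean CPM(TNFα-stimulated) = 1726.0455
Fold change = 1726.0455 / 338.9999 = 5.09158
log2(5.09158) = 2.3481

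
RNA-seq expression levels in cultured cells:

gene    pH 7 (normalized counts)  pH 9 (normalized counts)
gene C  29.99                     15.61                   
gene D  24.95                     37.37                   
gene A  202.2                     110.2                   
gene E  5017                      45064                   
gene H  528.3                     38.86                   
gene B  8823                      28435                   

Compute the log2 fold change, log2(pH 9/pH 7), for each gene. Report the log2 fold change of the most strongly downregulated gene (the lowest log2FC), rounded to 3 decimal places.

-3.765

log2(15.61/29.99) = -0.942  (gene C)
log2(37.37/24.95) = 0.583  (gene D)
log2(110.2/202.2) = -0.876  (gene A)
log2(45064/5017) = 3.167  (gene E)
log2(38.86/528.3) = -3.765  (gene H)
log2(28435/8823) = 1.688  (gene B)
gene H is most strongly downregulated.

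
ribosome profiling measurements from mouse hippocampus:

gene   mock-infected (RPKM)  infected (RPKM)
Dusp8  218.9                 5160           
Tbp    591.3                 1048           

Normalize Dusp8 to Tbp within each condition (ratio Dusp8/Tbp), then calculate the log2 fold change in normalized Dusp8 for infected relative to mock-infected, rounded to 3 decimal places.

3.733

Dusp8/Tbp (mock-infected) = 218.9 / 591.3 = 0.3702
Dusp8/Tbp (infected) = 5160 / 1048 = 4.9237
Fold change = 4.9237 / 0.3702 = 13.3000
log2(13.3000) = 3.7334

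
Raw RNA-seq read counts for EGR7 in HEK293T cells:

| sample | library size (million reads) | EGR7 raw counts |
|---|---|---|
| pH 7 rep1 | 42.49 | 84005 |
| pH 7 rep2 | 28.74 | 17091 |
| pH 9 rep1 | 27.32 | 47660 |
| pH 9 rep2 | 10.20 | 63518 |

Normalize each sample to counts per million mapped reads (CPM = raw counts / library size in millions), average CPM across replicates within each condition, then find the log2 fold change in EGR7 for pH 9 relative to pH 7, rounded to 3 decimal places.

1.632

CPM(pH 7 rep1) = 84005 / 42.49 = 1977.0534
CPM(pH 7 rep2) = 17091 / 28.74 = 594.6764
CPM(pH 9 rep1) = 47660 / 27.32 = 1744.5095
CPM(pH 9 rep2) = 63518 / 10.20 = 6227.2549
mean CPM(pH 7) = 1285.8649; mean CPM(pH 9) = 3985.8822
Fold change = 3985.8822 / 1285.8649 = 3.09977
log2(3.09977) = 1.6322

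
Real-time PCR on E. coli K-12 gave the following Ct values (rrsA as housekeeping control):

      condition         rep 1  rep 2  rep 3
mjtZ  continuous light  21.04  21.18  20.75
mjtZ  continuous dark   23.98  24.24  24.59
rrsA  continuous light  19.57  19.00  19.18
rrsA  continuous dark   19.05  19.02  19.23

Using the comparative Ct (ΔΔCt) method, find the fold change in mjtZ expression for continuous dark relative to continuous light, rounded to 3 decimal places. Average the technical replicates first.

0.093

Mean Ct: mjtZ continuous light 20.990; mjtZ continuous dark 24.270; rrsA continuous light 19.250; rrsA continuous dark 19.100
ΔCt(continuous light) = 20.990 − 19.250 = 1.740
ΔCt(continuous dark) = 24.270 − 19.100 = 5.170
ΔΔCt = 5.170 − 1.740 = 3.430
Fold change = 2^(−3.430) = 0.0928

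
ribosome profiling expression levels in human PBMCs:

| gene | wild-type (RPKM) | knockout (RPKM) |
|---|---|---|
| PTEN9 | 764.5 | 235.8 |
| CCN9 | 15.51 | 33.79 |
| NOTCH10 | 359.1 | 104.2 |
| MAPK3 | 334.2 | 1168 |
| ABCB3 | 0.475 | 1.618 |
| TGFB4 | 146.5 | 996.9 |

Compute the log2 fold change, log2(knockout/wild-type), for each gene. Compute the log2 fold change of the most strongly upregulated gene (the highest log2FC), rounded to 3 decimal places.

2.767

log2(235.8/764.5) = -1.697  (PTEN9)
log2(33.79/15.51) = 1.123  (CCN9)
log2(104.2/359.1) = -1.785  (NOTCH10)
log2(1168/334.2) = 1.805  (MAPK3)
log2(1.618/0.475) = 1.768  (ABCB3)
log2(996.9/146.5) = 2.767  (TGFB4)
TGFB4 is most strongly upregulated.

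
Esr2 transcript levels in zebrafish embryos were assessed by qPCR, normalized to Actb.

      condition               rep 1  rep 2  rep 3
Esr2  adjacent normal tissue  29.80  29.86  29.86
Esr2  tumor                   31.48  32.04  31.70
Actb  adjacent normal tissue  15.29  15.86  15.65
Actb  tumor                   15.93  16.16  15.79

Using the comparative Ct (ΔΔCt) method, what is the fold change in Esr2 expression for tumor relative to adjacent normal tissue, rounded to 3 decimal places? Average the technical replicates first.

Mean Ct: Esr2 adjacent normal tissue 29.840; Esr2 tumor 31.740; Actb adjacent normal tissue 15.600; Actb tumor 15.960
ΔCt(adjacent normal tissue) = 29.840 − 15.600 = 14.240
ΔCt(tumor) = 31.740 − 15.960 = 15.780
ΔΔCt = 15.780 − 14.240 = 1.540
Fold change = 2^(−1.540) = 0.3439

0.344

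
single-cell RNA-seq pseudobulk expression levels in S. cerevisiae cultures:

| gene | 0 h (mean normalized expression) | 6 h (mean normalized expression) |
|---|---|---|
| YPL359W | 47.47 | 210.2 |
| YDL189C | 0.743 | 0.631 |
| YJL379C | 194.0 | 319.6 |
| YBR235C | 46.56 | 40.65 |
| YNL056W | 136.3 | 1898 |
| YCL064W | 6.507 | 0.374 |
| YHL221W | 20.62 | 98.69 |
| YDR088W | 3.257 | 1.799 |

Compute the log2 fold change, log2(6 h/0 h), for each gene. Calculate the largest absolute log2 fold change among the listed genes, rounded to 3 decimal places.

4.121

log2(210.2/47.47) = 2.147  (YPL359W)
log2(0.631/0.743) = -0.236  (YDL189C)
log2(319.6/194.0) = 0.720  (YJL379C)
log2(40.65/46.56) = -0.196  (YBR235C)
log2(1898/136.3) = 3.800  (YNL056W)
log2(0.374/6.507) = -4.121  (YCL064W)
log2(98.69/20.62) = 2.259  (YHL221W)
log2(1.799/3.257) = -0.856  (YDR088W)
The largest magnitude belongs to YCL064W.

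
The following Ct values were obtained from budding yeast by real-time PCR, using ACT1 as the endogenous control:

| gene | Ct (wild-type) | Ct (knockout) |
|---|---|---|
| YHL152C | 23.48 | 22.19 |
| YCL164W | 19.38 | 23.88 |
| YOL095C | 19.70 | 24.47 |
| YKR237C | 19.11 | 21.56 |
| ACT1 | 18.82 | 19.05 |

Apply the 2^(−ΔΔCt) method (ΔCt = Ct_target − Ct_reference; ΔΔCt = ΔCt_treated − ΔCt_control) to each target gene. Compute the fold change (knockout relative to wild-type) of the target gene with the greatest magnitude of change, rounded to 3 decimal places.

YHL152C: ΔΔCt = (22.19−19.05) − (23.48−18.82) = 3.14 − 4.66 = -1.52; fold change = 2^1.52 = 2.868
YCL164W: ΔΔCt = (23.88−19.05) − (19.38−18.82) = 4.83 − 0.56 = 4.27; fold change = 2^-4.27 = 0.052
YOL095C: ΔΔCt = (24.47−19.05) − (19.70−18.82) = 5.42 − 0.88 = 4.54; fold change = 2^-4.54 = 0.043
YKR237C: ΔΔCt = (21.56−19.05) − (19.11−18.82) = 2.51 − 0.29 = 2.22; fold change = 2^-2.22 = 0.215
YOL095C has the largest |ΔΔCt| = 4.54.

0.043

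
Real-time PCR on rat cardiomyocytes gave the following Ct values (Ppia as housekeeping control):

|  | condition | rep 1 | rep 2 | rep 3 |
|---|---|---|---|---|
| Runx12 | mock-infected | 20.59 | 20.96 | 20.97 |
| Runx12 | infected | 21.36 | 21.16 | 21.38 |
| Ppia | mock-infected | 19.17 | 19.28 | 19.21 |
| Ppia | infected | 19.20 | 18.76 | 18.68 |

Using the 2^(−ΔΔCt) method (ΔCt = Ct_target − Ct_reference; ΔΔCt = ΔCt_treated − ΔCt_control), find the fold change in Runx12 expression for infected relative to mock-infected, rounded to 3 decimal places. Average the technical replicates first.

0.574

Mean Ct: Runx12 mock-infected 20.840; Runx12 infected 21.300; Ppia mock-infected 19.220; Ppia infected 18.880
ΔCt(mock-infected) = 20.840 − 19.220 = 1.620
ΔCt(infected) = 21.300 − 18.880 = 2.420
ΔΔCt = 2.420 − 1.620 = 0.800
Fold change = 2^(−0.800) = 0.5743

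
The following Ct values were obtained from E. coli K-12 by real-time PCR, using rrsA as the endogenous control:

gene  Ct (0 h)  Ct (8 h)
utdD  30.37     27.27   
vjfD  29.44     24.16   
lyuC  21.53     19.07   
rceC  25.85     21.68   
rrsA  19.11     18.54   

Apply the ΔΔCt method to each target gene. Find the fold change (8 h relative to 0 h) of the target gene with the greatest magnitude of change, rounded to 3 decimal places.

utdD: ΔΔCt = (27.27−18.54) − (30.37−19.11) = 8.73 − 11.26 = -2.53; fold change = 2^2.53 = 5.776
vjfD: ΔΔCt = (24.16−18.54) − (29.44−19.11) = 5.62 − 10.33 = -4.71; fold change = 2^4.71 = 26.173
lyuC: ΔΔCt = (19.07−18.54) − (21.53−19.11) = 0.53 − 2.42 = -1.89; fold change = 2^1.89 = 3.706
rceC: ΔΔCt = (21.68−18.54) − (25.85−19.11) = 3.14 − 6.74 = -3.60; fold change = 2^3.60 = 12.126
vjfD has the largest |ΔΔCt| = 4.71.

26.173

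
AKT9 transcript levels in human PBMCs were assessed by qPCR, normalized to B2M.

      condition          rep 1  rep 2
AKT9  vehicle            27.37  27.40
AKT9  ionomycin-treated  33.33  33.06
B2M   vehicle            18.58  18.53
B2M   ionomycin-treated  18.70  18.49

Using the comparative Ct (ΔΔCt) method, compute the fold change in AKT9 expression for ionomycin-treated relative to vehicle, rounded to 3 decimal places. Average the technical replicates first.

Mean Ct: AKT9 vehicle 27.385; AKT9 ionomycin-treated 33.195; B2M vehicle 18.555; B2M ionomycin-treated 18.595
ΔCt(vehicle) = 27.385 − 18.555 = 8.830
ΔCt(ionomycin-treated) = 33.195 − 18.595 = 14.600
ΔΔCt = 14.600 − 8.830 = 5.770
Fold change = 2^(−5.770) = 0.0183

0.018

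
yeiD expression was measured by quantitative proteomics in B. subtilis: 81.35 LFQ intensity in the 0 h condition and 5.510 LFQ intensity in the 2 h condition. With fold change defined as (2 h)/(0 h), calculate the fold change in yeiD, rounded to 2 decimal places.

0.07

Fold change = 5.510 / 81.35 = 0.068
yeiD is downregulated.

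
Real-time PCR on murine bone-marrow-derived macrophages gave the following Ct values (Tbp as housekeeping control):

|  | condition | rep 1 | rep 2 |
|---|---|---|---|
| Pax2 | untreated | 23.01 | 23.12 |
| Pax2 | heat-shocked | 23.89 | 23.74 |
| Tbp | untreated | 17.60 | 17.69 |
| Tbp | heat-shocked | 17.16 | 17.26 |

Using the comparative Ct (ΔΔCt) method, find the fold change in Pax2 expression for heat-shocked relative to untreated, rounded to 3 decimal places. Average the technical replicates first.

Mean Ct: Pax2 untreated 23.065; Pax2 heat-shocked 23.815; Tbp untreated 17.645; Tbp heat-shocked 17.210
ΔCt(untreated) = 23.065 − 17.645 = 5.420
ΔCt(heat-shocked) = 23.815 − 17.210 = 6.605
ΔΔCt = 6.605 − 5.420 = 1.185
Fold change = 2^(−1.185) = 0.4398

0.440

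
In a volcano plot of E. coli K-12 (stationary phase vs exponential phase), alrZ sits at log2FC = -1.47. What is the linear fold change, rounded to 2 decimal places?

0.36

Fold change = 2^(-1.47) = 0.361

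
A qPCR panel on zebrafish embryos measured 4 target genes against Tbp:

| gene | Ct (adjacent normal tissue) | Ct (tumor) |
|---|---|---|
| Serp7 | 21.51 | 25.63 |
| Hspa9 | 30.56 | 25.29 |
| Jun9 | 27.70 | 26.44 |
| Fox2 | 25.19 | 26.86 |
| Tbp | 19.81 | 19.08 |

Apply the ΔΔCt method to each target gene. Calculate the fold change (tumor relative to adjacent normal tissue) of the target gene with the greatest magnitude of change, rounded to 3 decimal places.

0.035

Serp7: ΔΔCt = (25.63−19.08) − (21.51−19.81) = 6.55 − 1.70 = 4.85; fold change = 2^-4.85 = 0.035
Hspa9: ΔΔCt = (25.29−19.08) − (30.56−19.81) = 6.21 − 10.75 = -4.54; fold change = 2^4.54 = 23.264
Jun9: ΔΔCt = (26.44−19.08) − (27.70−19.81) = 7.36 − 7.89 = -0.53; fold change = 2^0.53 = 1.444
Fox2: ΔΔCt = (26.86−19.08) − (25.19−19.81) = 7.78 − 5.38 = 2.40; fold change = 2^-2.40 = 0.189
Serp7 has the largest |ΔΔCt| = 4.85.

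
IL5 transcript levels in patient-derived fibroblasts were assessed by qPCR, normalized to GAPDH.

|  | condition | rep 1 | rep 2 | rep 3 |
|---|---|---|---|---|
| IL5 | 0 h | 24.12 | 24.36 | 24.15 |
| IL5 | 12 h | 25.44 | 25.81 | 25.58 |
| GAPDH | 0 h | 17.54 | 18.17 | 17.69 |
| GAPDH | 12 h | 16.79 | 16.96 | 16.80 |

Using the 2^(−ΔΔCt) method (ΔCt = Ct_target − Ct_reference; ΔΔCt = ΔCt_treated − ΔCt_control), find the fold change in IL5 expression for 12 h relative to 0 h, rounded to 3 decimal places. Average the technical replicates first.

Mean Ct: IL5 0 h 24.210; IL5 12 h 25.610; GAPDH 0 h 17.800; GAPDH 12 h 16.850
ΔCt(0 h) = 24.210 − 17.800 = 6.410
ΔCt(12 h) = 25.610 − 16.850 = 8.760
ΔΔCt = 8.760 − 6.410 = 2.350
Fold change = 2^(−2.350) = 0.1961

0.196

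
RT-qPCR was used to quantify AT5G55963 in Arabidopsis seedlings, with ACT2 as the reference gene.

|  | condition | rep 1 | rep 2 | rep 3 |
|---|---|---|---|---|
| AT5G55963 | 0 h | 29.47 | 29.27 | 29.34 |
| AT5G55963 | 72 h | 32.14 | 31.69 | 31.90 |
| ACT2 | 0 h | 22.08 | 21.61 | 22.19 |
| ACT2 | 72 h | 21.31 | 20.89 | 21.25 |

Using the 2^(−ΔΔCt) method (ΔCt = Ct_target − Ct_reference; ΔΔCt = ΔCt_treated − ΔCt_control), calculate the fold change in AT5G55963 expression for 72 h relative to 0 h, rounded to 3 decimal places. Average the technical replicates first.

0.097

Mean Ct: AT5G55963 0 h 29.360; AT5G55963 72 h 31.910; ACT2 0 h 21.960; ACT2 72 h 21.150
ΔCt(0 h) = 29.360 − 21.960 = 7.400
ΔCt(72 h) = 31.910 − 21.150 = 10.760
ΔΔCt = 10.760 − 7.400 = 3.360
Fold change = 2^(−3.360) = 0.0974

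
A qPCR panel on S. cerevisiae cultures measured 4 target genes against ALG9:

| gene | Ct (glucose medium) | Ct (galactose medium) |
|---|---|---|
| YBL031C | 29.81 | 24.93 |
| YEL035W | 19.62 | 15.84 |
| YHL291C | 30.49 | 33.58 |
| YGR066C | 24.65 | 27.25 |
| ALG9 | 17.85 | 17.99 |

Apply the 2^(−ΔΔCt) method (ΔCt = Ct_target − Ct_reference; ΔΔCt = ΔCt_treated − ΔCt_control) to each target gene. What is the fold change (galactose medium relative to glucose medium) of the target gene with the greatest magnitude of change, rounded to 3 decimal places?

YBL031C: ΔΔCt = (24.93−17.99) − (29.81−17.85) = 6.94 − 11.96 = -5.02; fold change = 2^5.02 = 32.447
YEL035W: ΔΔCt = (15.84−17.99) − (19.62−17.85) = -2.15 − 1.77 = -3.92; fold change = 2^3.92 = 15.137
YHL291C: ΔΔCt = (33.58−17.99) − (30.49−17.85) = 15.59 − 12.64 = 2.95; fold change = 2^-2.95 = 0.129
YGR066C: ΔΔCt = (27.25−17.99) − (24.65−17.85) = 9.26 − 6.80 = 2.46; fold change = 2^-2.46 = 0.182
YBL031C has the largest |ΔΔCt| = 5.02.

32.447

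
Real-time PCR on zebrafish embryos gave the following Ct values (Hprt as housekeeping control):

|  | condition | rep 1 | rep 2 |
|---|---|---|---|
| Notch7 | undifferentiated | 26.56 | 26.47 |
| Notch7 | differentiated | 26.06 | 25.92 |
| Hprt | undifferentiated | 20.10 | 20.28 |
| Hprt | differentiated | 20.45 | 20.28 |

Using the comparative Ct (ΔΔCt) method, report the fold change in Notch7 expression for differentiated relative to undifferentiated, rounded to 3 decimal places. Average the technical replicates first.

Mean Ct: Notch7 undifferentiated 26.515; Notch7 differentiated 25.990; Hprt undifferentiated 20.190; Hprt differentiated 20.365
ΔCt(undifferentiated) = 26.515 − 20.190 = 6.325
ΔCt(differentiated) = 25.990 − 20.365 = 5.625
ΔΔCt = 5.625 − 6.325 = -0.700
Fold change = 2^(−(-0.700)) = 2^0.700 = 1.6245

1.625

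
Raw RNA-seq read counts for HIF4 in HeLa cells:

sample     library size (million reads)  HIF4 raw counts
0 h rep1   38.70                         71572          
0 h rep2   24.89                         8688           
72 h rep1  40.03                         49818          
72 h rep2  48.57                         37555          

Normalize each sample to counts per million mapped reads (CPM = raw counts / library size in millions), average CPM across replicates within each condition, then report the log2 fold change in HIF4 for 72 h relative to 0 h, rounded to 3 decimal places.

-0.124

CPM(0 h rep1) = 71572 / 38.70 = 1849.4057
CPM(0 h rep2) = 8688 / 24.89 = 349.0558
CPM(72 h rep1) = 49818 / 40.03 = 1244.5166
CPM(72 h rep2) = 37555 / 48.57 = 773.2139
mean CPM(0 h) = 1099.2308; mean CPM(72 h) = 1008.8653
Fold change = 1008.8653 / 1099.2308 = 0.91779
log2(0.91779) = -0.1238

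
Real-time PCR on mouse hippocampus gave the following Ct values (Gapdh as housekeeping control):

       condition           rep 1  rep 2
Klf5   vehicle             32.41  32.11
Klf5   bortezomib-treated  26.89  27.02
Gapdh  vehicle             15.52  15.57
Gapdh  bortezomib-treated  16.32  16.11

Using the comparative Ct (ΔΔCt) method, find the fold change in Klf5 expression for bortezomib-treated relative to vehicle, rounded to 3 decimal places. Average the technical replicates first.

62.901

Mean Ct: Klf5 vehicle 32.260; Klf5 bortezomib-treated 26.955; Gapdh vehicle 15.545; Gapdh bortezomib-treated 16.215
ΔCt(vehicle) = 32.260 − 15.545 = 16.715
ΔCt(bortezomib-treated) = 26.955 − 16.215 = 10.740
ΔΔCt = 10.740 − 16.715 = -5.975
Fold change = 2^(−(-5.975)) = 2^5.975 = 62.9005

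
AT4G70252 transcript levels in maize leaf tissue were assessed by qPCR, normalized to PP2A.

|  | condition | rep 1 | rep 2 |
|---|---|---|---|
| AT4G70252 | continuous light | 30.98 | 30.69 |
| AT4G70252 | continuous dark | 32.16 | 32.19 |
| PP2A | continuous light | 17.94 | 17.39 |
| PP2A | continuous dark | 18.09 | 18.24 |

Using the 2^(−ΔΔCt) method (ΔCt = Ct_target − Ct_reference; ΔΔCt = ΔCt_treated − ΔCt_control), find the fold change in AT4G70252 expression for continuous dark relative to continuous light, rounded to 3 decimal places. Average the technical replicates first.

0.559

Mean Ct: AT4G70252 continuous light 30.835; AT4G70252 continuous dark 32.175; PP2A continuous light 17.665; PP2A continuous dark 18.165
ΔCt(continuous light) = 30.835 − 17.665 = 13.170
ΔCt(continuous dark) = 32.175 − 18.165 = 14.010
ΔΔCt = 14.010 − 13.170 = 0.840
Fold change = 2^(−0.840) = 0.5586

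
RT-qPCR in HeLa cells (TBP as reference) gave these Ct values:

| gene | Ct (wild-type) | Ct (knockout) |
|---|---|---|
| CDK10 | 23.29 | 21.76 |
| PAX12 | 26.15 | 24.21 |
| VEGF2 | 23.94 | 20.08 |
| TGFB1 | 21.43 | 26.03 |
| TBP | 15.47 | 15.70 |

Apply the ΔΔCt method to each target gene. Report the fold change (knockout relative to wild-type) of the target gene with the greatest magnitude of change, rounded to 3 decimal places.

CDK10: ΔΔCt = (21.76−15.70) − (23.29−15.47) = 6.06 − 7.82 = -1.76; fold change = 2^1.76 = 3.387
PAX12: ΔΔCt = (24.21−15.70) − (26.15−15.47) = 8.51 − 10.68 = -2.17; fold change = 2^2.17 = 4.500
VEGF2: ΔΔCt = (20.08−15.70) − (23.94−15.47) = 4.38 − 8.47 = -4.09; fold change = 2^4.09 = 17.030
TGFB1: ΔΔCt = (26.03−15.70) − (21.43−15.47) = 10.33 − 5.96 = 4.37; fold change = 2^-4.37 = 0.048
TGFB1 has the largest |ΔΔCt| = 4.37.

0.048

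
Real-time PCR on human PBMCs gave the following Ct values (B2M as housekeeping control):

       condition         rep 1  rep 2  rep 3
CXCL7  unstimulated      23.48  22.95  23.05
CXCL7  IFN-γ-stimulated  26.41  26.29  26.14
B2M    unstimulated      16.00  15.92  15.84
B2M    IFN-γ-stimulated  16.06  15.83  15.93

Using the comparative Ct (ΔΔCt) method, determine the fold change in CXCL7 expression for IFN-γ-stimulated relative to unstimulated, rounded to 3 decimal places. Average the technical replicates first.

0.117

Mean Ct: CXCL7 unstimulated 23.160; CXCL7 IFN-γ-stimulated 26.280; B2M unstimulated 15.920; B2M IFN-γ-stimulated 15.940
ΔCt(unstimulated) = 23.160 − 15.920 = 7.240
ΔCt(IFN-γ-stimulated) = 26.280 − 15.940 = 10.340
ΔΔCt = 10.340 − 7.240 = 3.100
Fold change = 2^(−3.100) = 0.1166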